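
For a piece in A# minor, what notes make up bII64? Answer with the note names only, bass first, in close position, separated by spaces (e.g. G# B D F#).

F# B D#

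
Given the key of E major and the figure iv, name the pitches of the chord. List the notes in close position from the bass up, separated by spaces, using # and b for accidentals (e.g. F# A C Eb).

A C E

iv is the minor subdominant, borrowed from the parallel minor. In E major that root is A.
So the chord is A-C-E, a minor triad.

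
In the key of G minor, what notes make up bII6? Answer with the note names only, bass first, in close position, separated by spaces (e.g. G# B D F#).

C Eb Ab

Scale degree 2 in G minor is A; lowering it a half step gives Ab. bII6 is the Neapolitan sixth — a major triad on the lowered second degree, here in its customary first inversion.
So the chord is Ab-C-Eb.
The figured bass 6 indicates first inversion, placing the third (C) in the bass: C-Eb-Ab.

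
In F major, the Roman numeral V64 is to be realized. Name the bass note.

G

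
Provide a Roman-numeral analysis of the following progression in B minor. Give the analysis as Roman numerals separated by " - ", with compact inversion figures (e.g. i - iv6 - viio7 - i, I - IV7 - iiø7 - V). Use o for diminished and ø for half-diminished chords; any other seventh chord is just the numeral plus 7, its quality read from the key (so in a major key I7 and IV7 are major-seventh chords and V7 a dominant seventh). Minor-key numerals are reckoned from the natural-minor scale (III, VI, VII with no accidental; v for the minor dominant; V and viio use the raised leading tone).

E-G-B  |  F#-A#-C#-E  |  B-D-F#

E-G-B: root E is the subdominant; minor triad there is iv.
F#-A#-C#-E has root F#, degree 5 in B minor, so V7.
B-D-F#: root B is the tonic; minor triad there is i.

iv - V7 - i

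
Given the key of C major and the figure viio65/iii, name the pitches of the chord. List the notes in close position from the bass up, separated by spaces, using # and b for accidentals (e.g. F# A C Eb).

F# A C D#

viio65/iii is a secondary leading-tone chord. The target iii is E in C major; the applied chord is rooted a semitone below, on D#.
Building a fully diminished seventh chord on D# gives D#-F#-A-C.
With the 65 figure the chord is in first inversion; from the bass F# upward in close position it reads F#-A-C-D#.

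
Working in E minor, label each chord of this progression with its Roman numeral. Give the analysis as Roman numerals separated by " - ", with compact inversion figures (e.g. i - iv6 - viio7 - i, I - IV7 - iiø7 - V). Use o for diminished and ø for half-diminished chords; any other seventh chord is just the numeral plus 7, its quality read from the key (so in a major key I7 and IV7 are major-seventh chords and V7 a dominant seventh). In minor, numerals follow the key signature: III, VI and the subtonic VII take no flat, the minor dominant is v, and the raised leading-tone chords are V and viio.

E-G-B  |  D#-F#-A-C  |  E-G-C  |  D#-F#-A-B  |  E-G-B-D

i - viio7 - VI6 - V65 - i7

E-G-B has root E, degree 1 in E minor, so i.
D#-F#-A-C has root D#, degree 7 in E minor, so viio7.
E-G-C: major triad on C = scale degree 6 → VI6.
D#-F#-A-B: root B is the dominant; dominant seventh chord there is V65.
E-G-B-D: minor seventh chord on E = scale degree 1 → i7.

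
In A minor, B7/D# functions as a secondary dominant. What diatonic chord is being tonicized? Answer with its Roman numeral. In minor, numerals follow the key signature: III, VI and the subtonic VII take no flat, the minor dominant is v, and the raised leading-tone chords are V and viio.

V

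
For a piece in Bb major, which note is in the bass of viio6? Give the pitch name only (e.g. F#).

viio in Bb major has root A; the chord is A-C-Eb.
The figure 6 means first inversion — the third is in the bass.

C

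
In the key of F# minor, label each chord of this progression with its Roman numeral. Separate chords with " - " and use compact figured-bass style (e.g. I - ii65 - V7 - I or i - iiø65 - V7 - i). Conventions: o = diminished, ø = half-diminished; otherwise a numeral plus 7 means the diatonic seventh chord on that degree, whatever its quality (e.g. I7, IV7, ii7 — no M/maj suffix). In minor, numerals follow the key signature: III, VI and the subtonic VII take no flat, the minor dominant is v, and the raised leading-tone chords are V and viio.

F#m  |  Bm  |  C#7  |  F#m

F#m: minor triad on F# = scale degree 1 → i.
Bm has root B, degree 4 in F# minor, so iv.
C#7: dominant seventh chord on C# = scale degree 5 → V7.
F#m has root F#, degree 1 in F# minor, so i.

i - iv - V7 - i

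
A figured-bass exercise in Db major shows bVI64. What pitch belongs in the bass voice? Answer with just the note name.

Fb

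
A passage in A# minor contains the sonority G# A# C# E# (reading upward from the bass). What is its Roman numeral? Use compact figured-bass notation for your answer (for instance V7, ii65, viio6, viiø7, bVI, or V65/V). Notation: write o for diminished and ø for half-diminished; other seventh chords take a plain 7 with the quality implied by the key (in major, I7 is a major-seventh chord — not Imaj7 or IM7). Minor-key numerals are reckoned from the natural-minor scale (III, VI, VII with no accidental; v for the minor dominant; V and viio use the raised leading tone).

i42

Stacked in thirds the chord is A#-C#-E#-G#: a minor seventh chord on A#.
In A# minor, A# is the tonic; the diatonic minor seventh chord there is i7.
With G# in the bass the chord is in third inversion, so the figured bass is 42.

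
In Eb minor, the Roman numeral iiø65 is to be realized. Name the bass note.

Ab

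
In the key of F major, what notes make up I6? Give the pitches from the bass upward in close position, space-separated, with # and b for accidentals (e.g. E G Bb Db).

A C F

In F major, the first degree is F, and the diatonic chord built there is a major triad.
Stacking thirds from F gives F-A-C.
The figured bass 6 indicates first inversion, placing the third (A) in the bass: A-C-F.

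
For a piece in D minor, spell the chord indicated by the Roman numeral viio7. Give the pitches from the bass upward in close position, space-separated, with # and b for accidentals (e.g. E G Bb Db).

In D minor, the leading-tone chord is built on the raised seventh degree, C#.
Stacking thirds from C# gives C#-E-G-Bb.

C# E G Bb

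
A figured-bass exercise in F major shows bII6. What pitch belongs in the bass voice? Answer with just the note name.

Bb

bII in F major has root Gb; the chord is Gb-Bb-Db.
The figure 6 means first inversion — the third is in the bass.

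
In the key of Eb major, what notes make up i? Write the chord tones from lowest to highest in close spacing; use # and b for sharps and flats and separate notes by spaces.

i is the minor tonic, borrowed from the parallel minor. In Eb major that root is Eb.
So the chord is Eb-Gb-Bb.

Eb Gb Bb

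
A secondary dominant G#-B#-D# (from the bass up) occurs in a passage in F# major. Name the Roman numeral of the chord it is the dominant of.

The chord is a major triad on G#.
A dominant resolves down a perfect fifth: G# → C#. In F# major, C# is scale degree 5, i.e. V.

V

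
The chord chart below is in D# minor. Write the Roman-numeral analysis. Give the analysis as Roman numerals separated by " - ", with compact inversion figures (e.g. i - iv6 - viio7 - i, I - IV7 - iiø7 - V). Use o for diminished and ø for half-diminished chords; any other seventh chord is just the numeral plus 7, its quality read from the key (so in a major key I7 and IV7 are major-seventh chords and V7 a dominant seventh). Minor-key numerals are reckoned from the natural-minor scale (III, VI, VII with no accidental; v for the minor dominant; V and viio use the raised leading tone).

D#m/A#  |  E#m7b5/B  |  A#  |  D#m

i64 - iiø43 - V - i

D#m/A#: root D# is the tonic; minor triad there is i64.
E#m7b5/B: half-diminished seventh chord on E# = scale degree 2 → iiø43.
A#: root A# is the dominant; major triad there is V.
D#m has root D#, degree 1 in D# minor, so i.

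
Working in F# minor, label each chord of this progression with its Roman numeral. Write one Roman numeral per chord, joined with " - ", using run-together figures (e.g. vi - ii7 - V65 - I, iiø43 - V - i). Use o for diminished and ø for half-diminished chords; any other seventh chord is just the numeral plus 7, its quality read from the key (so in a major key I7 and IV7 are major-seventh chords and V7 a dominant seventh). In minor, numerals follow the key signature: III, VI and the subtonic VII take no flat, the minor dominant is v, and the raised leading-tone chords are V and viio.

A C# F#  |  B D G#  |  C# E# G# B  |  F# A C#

i6 - iio6 - V7 - i

A-C#-F#: minor triad on F# = scale degree 1 → i6.
B-D-G#: root G# is the supertonic; diminished triad there is iio6.
C#-E#-G#-B: root C# is the dominant; dominant seventh chord there is V7.
F#-A-C#: root F# is the tonic; minor triad there is i.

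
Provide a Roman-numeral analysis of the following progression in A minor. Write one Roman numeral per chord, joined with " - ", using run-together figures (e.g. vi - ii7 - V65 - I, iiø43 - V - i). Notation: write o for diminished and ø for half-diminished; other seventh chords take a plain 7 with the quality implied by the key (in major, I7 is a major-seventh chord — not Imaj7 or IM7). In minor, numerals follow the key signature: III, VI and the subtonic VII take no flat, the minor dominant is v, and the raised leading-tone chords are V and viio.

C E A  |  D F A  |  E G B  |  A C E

i6 - iv - v - i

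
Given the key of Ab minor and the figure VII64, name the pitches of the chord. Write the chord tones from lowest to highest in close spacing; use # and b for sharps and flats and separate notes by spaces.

Db Gb Bb

In Ab minor, scale degree 7 is Gb, and the diatonic chord built there is a major triad.
Stacking thirds from Gb gives Gb-Bb-Db.
The figured bass 64 indicates second inversion, placing the fifth (Db) in the bass: Db-Gb-Bb.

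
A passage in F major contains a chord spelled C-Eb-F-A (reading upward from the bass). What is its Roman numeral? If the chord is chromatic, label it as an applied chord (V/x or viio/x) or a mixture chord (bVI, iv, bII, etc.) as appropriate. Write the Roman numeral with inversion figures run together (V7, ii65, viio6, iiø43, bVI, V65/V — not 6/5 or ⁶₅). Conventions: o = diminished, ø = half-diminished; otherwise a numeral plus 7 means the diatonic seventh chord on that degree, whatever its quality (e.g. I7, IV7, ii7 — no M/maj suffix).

V43/IV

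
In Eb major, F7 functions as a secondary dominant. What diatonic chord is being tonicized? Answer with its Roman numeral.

V

The chord is a dominant seventh chord on F.
A dominant resolves down a perfect fifth: F → Bb. In Eb major, Bb is scale degree 5, i.e. V.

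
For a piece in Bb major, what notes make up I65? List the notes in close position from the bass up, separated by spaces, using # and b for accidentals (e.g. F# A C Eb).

D F A Bb

In Bb major, the first degree is Bb, and the diatonic chord built there is a major seventh chord.
Stacking thirds from Bb gives Bb-D-F-A.
The figured bass 65 indicates first inversion, placing the third (D) in the bass: D-F-A-Bb.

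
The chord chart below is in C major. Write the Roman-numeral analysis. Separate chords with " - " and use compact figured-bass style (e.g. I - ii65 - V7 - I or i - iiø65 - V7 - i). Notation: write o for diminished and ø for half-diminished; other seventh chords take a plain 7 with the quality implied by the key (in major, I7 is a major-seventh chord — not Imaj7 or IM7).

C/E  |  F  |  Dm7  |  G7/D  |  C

I6 - IV - ii7 - V43 - I

C/E: major triad on C = scale degree 1 → I6.
F: major triad on F = scale degree 4 → IV.
Dm7: minor seventh chord on D = scale degree 2 → ii7.
G7/D: dominant seventh chord on G = scale degree 5 → V43.
C: major triad on C = scale degree 1 → I.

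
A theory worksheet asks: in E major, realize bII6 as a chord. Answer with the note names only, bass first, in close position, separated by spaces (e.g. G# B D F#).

Scale degree 2 in E major is F#; lowering it a half step gives F. bII6 is the Neapolitan sixth — a major triad on the lowered second degree, here in its customary first inversion.
So the chord is F-A-C.
With the 6 figure the chord is in first inversion; from the bass A upward in close position it reads A-C-F.

A C F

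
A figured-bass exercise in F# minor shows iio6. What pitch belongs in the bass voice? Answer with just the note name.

iio in F# minor has root G#; the chord is G#-B-D.
The figure 6 means first inversion — the third is in the bass.

B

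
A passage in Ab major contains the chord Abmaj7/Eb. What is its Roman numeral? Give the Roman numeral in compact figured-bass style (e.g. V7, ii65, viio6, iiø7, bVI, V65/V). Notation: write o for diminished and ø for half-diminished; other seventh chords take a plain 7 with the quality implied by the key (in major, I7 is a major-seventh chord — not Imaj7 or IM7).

Stacked in thirds the chord is Ab-C-Eb-G: a major seventh chord on Ab.
In Ab major, Ab is the tonic; the diatonic major seventh chord there is I7.
With Eb in the bass the chord is in second inversion, so the figured bass is 43.

I43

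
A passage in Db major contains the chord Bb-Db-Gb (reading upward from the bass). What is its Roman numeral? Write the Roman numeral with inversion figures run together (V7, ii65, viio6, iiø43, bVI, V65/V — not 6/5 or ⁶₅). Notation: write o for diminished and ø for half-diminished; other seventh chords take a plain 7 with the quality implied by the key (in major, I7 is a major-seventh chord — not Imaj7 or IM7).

IV6

The pitches Gb-Bb-Db form a major triad rooted on Gb.
Gb is scale degree 4 in Db major, and a major triad on that degree is written IV.
With Bb in the bass the chord is in first inversion, so the figured bass is 6.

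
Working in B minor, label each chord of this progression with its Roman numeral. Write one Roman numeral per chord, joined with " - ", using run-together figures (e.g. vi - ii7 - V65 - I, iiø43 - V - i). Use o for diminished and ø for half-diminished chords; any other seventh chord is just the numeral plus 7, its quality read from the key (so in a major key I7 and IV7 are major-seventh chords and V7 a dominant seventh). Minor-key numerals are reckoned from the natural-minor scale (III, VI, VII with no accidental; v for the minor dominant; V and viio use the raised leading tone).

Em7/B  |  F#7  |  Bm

Em7/B: minor seventh chord on E = scale degree 4 → iv43.
F#7: root F# is the dominant; dominant seventh chord there is V7.
Bm has root B, degree 1 in B minor, so i.

iv43 - V7 - i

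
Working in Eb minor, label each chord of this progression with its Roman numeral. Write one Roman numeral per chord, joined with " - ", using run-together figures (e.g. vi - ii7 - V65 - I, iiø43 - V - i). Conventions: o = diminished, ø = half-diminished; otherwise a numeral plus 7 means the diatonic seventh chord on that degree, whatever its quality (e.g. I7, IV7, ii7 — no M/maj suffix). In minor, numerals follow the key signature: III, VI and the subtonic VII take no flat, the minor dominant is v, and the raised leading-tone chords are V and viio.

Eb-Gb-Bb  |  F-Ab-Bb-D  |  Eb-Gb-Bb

Eb-Gb-Bb: root Eb is the tonic; minor triad there is i.
F-Ab-Bb-D: dominant seventh chord on Bb = scale degree 5 → V43.
Eb-Gb-Bb: root Eb is the tonic; minor triad there is i.

i - V43 - i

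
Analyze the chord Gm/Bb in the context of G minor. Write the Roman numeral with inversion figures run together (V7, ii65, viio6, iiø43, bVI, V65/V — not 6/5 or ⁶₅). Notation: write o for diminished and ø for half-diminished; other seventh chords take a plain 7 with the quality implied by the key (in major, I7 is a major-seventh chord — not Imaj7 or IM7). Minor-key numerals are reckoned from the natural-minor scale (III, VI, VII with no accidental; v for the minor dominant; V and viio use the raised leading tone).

i6

The pitches G-Bb-D form a minor triad rooted on G.
In G minor, G is the tonic; the diatonic minor triad there is i.
With Bb in the bass the chord is in first inversion, so the figured bass is 6.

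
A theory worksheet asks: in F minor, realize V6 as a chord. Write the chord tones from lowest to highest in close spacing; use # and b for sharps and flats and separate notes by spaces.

E G C

In F minor, the fifth degree is C. The dominant is major (leading tone raised), so V is a major triad.
That chord is spelled C-E-G.
With the 6 figure the chord is in first inversion; from the bass E upward in close position it reads E-G-C.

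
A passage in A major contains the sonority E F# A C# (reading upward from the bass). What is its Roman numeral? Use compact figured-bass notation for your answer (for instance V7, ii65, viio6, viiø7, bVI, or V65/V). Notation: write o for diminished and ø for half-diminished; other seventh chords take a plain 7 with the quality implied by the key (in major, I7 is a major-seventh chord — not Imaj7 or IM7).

vi42

Stacked in thirds the chord is F#-A-C#-E: a minor seventh chord on F#.
F# is scale degree 6 in A major, and a minor seventh chord on that degree is written vi7.
With E in the bass the chord is in third inversion, so the figured bass is 42.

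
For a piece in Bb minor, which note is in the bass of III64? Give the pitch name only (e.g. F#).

III in Bb minor has root Db; the chord is Db-F-Ab.
The figure 64 means second inversion — the fifth is in the bass.

Ab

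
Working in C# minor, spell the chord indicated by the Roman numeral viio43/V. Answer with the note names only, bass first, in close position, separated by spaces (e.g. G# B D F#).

C# E F## A#

The slash marks an applied leading-tone chord: viio of V. In C# minor, V is G#, so the leading tone to it is F##, a half step below.
Building a fully diminished seventh chord on F## gives F##-A#-C#-E.
The figured bass 43 indicates second inversion, placing the fifth (C#) in the bass: C#-E-F##-A#.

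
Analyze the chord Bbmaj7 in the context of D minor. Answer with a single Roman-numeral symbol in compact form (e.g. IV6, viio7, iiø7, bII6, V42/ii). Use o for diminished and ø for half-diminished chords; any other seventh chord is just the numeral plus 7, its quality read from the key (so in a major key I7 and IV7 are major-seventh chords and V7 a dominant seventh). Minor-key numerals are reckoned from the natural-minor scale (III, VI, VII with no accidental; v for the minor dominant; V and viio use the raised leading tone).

The pitches Bb-D-F-A form a major seventh chord rooted on Bb.
Bb is scale degree 6 in D minor, and a major seventh chord on that degree is written VI7.

VI7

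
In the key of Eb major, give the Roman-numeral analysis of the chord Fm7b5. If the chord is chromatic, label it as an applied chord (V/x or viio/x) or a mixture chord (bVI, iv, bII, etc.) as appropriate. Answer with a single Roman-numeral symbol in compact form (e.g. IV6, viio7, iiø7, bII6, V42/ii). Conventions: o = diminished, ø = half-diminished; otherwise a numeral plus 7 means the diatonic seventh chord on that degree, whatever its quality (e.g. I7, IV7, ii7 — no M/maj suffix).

iiø7

Stacked in thirds the chord is F-Ab-Cb-Eb: a half-diminished seventh chord on F.
F is the second degree of Eb major. This is the half-diminished supertonic seventh, borrowed from the parallel minor.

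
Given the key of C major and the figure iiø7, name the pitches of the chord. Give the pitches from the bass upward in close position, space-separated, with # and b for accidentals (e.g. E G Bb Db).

D F Ab C

Scale degree 2 in C major is D; here the chord built on it is altered to a half-diminished seventh chord. iiø7 is the half-diminished supertonic seventh, borrowed from the parallel minor.
So the chord is D-F-Ab-C, a half-diminished seventh chord.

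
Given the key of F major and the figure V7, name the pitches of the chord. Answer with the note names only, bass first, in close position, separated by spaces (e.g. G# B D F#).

In F major, the fifth degree is C, and the diatonic chord built there is a dominant seventh chord.
That chord is spelled C-E-G-Bb.

C E G Bb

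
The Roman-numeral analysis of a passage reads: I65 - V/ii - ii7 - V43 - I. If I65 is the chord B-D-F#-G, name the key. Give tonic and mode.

The chord Gmaj7/B is a major seventh chord rooted on G; its label is I65.
If G is scale degree 1 and the mode makes that degree carry a major seventh chord, the tonic is G and the mode is major.

G major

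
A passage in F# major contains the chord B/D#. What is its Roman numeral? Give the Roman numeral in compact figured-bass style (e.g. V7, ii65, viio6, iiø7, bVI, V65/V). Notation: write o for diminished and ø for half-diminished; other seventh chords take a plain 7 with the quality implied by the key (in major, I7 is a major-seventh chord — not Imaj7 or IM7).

Stacked in thirds the chord is B-D#-F#: a major triad on B.
B is scale degree 4 in F# major, and a major triad on that degree is written IV.
With D# in the bass the chord is in first inversion, so the figured bass is 6.

IV6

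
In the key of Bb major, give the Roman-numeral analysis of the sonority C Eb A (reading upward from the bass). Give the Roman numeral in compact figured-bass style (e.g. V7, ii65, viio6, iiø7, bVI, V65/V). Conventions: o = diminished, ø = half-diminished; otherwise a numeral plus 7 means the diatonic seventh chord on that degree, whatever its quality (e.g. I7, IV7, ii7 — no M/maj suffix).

viio6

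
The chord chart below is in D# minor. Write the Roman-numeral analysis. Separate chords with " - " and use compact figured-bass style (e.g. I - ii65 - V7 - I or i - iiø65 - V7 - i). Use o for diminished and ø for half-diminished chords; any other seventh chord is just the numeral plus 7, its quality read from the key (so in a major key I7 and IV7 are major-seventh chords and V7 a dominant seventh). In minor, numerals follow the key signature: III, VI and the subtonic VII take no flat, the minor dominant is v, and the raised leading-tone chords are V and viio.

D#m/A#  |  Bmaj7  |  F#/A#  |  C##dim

D#m/A#: minor triad on D# = scale degree 1 → i64.
Bmaj7 has root B, degree 6 in D# minor, so VI7.
F#/A#: major triad on F# = scale degree 3 → III6.
C##dim has root C##, degree 7 in D# minor, so viio.

i64 - VI7 - III6 - viio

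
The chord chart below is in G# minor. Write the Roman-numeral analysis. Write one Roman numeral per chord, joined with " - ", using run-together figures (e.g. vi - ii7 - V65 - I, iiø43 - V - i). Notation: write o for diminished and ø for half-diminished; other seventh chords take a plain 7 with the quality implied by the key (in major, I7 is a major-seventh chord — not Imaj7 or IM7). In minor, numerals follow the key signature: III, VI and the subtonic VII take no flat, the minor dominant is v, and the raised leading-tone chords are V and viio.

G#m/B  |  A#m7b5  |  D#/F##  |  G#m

G#m/B has root G#, degree 1 in G# minor, so i6.
A#m7b5: root A# is the supertonic; half-diminished seventh chord there is iiø7.
D#/F##: major triad on D# = scale degree 5 → V6.
G#m: minor triad on G# = scale degree 1 → i.

i6 - iiø7 - V6 - i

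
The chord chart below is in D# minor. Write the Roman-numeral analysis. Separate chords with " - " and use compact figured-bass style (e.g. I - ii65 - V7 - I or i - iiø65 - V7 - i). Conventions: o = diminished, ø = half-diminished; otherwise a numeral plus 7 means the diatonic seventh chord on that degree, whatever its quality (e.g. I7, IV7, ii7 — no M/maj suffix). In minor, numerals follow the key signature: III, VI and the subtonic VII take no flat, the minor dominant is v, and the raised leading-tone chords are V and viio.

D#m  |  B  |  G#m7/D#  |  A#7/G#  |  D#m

i - VI - iv43 - V42 - i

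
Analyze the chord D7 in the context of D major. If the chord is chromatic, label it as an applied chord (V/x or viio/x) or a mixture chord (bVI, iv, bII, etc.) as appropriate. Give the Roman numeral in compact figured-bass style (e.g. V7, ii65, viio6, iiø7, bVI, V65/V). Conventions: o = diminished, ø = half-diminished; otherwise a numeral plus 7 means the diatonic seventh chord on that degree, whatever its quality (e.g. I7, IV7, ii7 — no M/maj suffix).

V7/IV

Stacked in thirds the chord is D-F#-A-C: a dominant seventh chord on D.
D is not a diatonic chord root with this quality in D major, but it lies a perfect fifth above G (IV), so the chord functions as an applied dominant of IV.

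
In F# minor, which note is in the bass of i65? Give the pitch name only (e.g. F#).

A

i in F# minor has root F#; the chord is F#-A-C#-E.
The figure 65 means first inversion — the third is in the bass.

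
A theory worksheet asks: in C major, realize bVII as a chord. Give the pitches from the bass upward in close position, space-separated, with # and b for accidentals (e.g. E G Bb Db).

Bb D F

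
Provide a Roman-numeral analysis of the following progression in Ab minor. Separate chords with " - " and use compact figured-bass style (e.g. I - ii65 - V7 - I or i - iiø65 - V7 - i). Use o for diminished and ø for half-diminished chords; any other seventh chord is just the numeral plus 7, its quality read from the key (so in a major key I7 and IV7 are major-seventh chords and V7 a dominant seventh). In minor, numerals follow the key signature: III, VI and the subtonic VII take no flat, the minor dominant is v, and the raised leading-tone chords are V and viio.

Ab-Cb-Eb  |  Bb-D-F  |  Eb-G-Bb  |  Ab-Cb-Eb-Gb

i - V/V - V - i7

Ab-Cb-Eb has root Ab, degree 1 in Ab minor, so i.
Bb-D-F: chromatic; Bb is V of V, so V/V.
Eb-G-Bb: major triad on Eb = scale degree 5 → V.
Ab-Cb-Eb-Gb has root Ab, degree 1 in Ab minor, so i7.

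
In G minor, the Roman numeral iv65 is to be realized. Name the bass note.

Eb

iv in G minor has root C; the chord is C-Eb-G-Bb.
The figure 65 means first inversion — the third is in the bass.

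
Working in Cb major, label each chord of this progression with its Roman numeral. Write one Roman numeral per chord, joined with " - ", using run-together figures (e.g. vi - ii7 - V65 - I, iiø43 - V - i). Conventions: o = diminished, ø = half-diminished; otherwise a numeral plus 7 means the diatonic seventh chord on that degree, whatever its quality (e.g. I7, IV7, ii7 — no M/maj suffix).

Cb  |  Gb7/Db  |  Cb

Cb has root Cb, degree 1 in Cb major, so I.
Gb7/Db has root Gb, degree 5 in Cb major, so V43.
Cb: root Cb is the tonic; major triad there is I.

I - V43 - I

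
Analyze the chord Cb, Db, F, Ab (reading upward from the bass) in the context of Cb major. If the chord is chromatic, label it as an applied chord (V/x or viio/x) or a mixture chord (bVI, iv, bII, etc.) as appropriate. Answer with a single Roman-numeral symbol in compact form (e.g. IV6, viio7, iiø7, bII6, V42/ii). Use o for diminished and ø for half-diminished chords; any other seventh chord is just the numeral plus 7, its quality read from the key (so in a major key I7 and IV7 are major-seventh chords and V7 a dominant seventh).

V42/V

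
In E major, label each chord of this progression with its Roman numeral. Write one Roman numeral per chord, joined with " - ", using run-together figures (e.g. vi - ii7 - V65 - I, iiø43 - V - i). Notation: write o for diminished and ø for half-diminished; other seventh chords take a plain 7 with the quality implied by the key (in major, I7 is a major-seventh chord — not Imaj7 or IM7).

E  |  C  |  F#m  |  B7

E: major triad on E = scale degree 1 → I.
C is non-diatonic — bVI, a mixture chord from E minor.
F#m: root F# is the supertonic; minor triad there is ii.
B7: dominant seventh chord on B = scale degree 5 → V7.

I - bVI - ii - V7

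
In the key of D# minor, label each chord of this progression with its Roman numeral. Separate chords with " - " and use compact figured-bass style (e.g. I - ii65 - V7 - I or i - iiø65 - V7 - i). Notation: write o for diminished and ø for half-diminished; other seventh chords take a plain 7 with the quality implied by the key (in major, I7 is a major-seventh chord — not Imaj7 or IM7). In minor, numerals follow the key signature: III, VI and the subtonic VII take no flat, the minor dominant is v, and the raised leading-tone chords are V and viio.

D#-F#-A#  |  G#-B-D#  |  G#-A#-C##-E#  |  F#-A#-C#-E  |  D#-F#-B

i - iv - V42 - V7/VI - VI6

D#-F#-A#: minor triad on D# = scale degree 1 → i.
G#-B-D#: minor triad on G# = scale degree 4 → iv.
G#-A#-C##-E#: root A# is the dominant; dominant seventh chord there is V42.
F#-A#-C#-E is the secondary dominant of VI (dominant seventh chord on F#): V7/VI.
D#-F#-B: major triad on B = scale degree 6 → VI6.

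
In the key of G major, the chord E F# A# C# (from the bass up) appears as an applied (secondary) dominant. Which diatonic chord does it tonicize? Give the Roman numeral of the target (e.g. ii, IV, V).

The chord is a dominant seventh chord on F#.
A dominant resolves down a perfect fifth: F# → B. In G major, B is scale degree 3, i.e. iii.

iii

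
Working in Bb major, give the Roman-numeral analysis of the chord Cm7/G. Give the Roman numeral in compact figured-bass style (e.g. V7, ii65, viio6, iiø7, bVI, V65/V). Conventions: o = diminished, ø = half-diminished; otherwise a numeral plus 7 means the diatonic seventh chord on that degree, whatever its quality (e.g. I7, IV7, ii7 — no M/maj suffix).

ii43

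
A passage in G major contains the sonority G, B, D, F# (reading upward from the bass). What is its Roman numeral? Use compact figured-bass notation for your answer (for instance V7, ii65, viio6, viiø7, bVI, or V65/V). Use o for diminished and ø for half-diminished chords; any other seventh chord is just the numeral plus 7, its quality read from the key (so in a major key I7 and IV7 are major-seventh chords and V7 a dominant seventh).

The pitches G-B-D-F# form a major seventh chord rooted on G.
G is scale degree 1 in G major, and a major seventh chord on that degree is written I7.

I7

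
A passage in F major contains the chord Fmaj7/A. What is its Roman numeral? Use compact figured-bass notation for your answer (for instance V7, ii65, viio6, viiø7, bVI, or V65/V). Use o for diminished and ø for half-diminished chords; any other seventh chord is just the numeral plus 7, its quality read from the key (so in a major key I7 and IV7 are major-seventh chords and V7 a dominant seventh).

I65

Stacked in thirds the chord is F-A-C-E: a major seventh chord on F.
F is scale degree 1 in F major, and a major seventh chord on that degree is written I7.
With A in the bass the chord is in first inversion, so the figured bass is 65.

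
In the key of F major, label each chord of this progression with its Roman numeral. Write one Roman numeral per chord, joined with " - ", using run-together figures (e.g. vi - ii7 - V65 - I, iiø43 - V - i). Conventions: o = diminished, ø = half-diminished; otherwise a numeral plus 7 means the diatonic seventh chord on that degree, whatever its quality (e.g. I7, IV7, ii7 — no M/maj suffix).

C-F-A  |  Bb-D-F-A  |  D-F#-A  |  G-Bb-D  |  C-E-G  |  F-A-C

C-F-A has root F, degree 1 in F major, so I64.
Bb-D-F-A: major seventh chord on Bb = scale degree 4 → IV7.
D-F#-A: a major triad on D, the applied dominant of ii → V/ii.
G-Bb-D: minor triad on G = scale degree 2 → ii.
C-E-G: root C is the dominant; major triad there is V.
F-A-C: root F is the tonic; major triad there is I.

I64 - IV7 - V/ii - ii - V - I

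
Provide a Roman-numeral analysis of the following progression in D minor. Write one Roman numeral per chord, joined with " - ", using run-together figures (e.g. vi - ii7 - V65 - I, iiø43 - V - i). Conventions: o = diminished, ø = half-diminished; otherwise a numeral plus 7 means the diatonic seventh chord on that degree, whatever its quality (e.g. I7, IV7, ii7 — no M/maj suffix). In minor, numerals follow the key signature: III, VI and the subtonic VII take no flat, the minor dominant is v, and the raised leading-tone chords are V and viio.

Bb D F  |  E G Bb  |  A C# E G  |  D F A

VI - iio - V7 - i

Bb-D-F: major triad on Bb = scale degree 6 → VI.
E-G-Bb: root E is the supertonic; diminished triad there is iio.
A-C#-E-G: dominant seventh chord on A = scale degree 5 → V7.
D-F-A: root D is the tonic; minor triad there is i.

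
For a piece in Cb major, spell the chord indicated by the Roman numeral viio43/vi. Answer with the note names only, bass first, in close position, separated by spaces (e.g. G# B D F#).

The slash marks an applied leading-tone chord: viio of vi. In Cb major, vi is Ab, so the leading tone to it is G, a half step below.
Building a fully diminished seventh chord on G gives G-Bb-Db-Fb.
With the 43 figure the chord is in second inversion; from the bass Db upward in close position it reads Db-Fb-G-Bb.

Db Fb G Bb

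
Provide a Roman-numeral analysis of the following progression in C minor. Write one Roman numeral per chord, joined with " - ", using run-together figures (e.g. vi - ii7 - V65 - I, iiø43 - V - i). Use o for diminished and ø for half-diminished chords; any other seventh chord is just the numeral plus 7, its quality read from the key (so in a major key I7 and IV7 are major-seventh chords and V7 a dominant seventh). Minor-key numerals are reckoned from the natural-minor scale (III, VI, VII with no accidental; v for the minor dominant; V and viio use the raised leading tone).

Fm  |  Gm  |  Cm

iv - v - i

Fm: root F is the subdominant; minor triad there is iv.
Gm: root G is the dominant; minor triad there is v.
Cm has root C, degree 1 in C minor, so i.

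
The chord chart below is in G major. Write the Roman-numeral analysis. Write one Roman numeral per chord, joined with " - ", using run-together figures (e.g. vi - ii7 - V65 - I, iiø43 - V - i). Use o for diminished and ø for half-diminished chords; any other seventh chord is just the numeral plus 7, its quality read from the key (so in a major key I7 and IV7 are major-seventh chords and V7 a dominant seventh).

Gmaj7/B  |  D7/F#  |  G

I65 - V65 - I

Gmaj7/B: major seventh chord on G = scale degree 1 → I65.
D7/F#: root D is the dominant; dominant seventh chord there is V65.
G: major triad on G = scale degree 1 → I.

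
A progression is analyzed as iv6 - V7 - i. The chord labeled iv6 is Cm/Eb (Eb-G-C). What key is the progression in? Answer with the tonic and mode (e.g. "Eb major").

G minor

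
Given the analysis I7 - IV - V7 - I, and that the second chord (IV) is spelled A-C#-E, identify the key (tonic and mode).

E major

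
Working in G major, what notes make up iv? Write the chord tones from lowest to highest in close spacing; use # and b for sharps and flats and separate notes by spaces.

C Eb G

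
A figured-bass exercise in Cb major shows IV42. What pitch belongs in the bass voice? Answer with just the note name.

Eb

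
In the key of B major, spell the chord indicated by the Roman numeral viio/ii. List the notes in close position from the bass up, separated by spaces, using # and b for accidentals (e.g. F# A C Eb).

viio/ii is a secondary leading-tone chord. The target ii is C# in B major; the applied chord is rooted a semitone below, on B#.
Building a diminished triad on B# gives B#-D#-F#.

B# D# F#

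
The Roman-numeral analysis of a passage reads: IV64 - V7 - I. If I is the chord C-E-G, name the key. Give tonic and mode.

C major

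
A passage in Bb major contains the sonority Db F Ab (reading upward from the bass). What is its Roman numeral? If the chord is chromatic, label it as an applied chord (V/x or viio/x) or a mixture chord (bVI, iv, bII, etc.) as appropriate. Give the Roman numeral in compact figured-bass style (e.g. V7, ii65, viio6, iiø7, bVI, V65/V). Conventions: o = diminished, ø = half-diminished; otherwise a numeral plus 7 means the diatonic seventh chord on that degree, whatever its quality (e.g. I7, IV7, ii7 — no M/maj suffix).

Stacked in thirds the chord is Db-F-Ab: a major triad on Db.
Db is the lowered third degree of Bb major (diatonic 3 would be D). This is a major triad on the lowered third degree, borrowed from the parallel minor.

bIII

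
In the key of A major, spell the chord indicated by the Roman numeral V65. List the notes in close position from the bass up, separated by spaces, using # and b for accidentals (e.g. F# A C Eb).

In A major, the dominant is E, and the diatonic chord built there is a dominant seventh chord.
Stacking thirds from E gives E-G#-B-D.
The figured bass 65 indicates first inversion, placing the third (G#) in the bass: G#-B-D-E.

G# B D E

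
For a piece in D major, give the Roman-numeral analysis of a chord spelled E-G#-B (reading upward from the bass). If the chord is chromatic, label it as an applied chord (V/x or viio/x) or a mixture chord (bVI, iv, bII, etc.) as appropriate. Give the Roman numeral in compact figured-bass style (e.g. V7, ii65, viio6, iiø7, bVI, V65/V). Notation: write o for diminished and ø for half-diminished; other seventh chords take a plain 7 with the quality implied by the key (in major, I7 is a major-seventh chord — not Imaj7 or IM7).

Stacked in thirds the chord is E-G#-B: a major triad on E.
E is not a diatonic chord root with this quality in D major, but it lies a perfect fifth above A (V), so the chord functions as an applied dominant of V.

V/V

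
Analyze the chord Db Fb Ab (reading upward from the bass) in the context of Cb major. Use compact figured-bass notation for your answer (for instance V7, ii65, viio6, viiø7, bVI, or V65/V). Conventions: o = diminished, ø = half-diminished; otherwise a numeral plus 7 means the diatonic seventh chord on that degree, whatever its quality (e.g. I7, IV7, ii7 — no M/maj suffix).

ii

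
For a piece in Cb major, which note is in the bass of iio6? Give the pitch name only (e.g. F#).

Fb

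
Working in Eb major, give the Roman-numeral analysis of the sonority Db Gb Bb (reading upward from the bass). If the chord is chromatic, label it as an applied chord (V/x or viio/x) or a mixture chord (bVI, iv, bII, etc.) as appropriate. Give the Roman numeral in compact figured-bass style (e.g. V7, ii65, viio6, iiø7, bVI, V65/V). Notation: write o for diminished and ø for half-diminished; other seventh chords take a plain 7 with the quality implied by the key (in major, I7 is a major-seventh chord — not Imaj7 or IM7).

bIII64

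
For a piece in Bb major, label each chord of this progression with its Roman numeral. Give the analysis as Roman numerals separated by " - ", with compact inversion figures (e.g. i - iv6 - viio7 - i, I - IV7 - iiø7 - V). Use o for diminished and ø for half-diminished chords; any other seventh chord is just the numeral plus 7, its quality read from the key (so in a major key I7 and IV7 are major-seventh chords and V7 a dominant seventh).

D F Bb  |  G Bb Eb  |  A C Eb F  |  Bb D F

D-F-Bb: root Bb is the tonic; major triad there is I6.
G-Bb-Eb: major triad on Eb = scale degree 4 → IV6.
A-C-Eb-F: root F is the dominant; dominant seventh chord there is V65.
Bb-D-F has root Bb, degree 1 in Bb major, so I.

I6 - IV6 - V65 - I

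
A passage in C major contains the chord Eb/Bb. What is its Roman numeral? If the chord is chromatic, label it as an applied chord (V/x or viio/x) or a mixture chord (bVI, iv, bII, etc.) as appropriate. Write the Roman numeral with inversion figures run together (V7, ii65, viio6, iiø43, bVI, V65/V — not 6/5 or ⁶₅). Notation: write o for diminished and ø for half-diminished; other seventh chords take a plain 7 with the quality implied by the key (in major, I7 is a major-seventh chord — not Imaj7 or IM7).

bIII64

Stacked in thirds the chord is Eb-G-Bb: a major triad on Eb.
Eb is the lowered third degree of C major (diatonic 3 would be E). This is a major triad on the lowered third degree, borrowed from the parallel minor.
With Bb in the bass the chord is in second inversion, so the figured bass is 64.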